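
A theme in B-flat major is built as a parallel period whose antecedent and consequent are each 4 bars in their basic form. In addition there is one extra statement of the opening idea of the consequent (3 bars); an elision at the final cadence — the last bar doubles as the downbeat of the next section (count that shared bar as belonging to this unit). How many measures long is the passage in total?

11 measures

Basic parallel period: 4 + 4 = 8 bars.
8 (basic form) + 3 (extra statement) = 11.
The elision shares a bar with the next section but does not change this unit's count.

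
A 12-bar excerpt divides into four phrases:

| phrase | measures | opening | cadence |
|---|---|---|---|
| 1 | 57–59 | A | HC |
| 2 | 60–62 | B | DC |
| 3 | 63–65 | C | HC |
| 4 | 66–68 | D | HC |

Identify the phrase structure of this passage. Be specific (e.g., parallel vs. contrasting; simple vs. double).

phrase group

Phrase 4 ends with a half cadence, no stronger than phrase 2's deceptive cadence, so the four phrases do not form a double period; nor do phrases 3–4 duplicate 1–2, so it is not a repeated period. With no phrase reaching a conclusive cadence, the passage is a phrase group.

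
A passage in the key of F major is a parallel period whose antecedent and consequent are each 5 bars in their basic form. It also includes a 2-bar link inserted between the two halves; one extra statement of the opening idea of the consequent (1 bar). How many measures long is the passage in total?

13 measures

Basic parallel period: 5 + 5 = 10 bars.
10 (basic form) + 2 (link) + 1 (extra statement) = 13.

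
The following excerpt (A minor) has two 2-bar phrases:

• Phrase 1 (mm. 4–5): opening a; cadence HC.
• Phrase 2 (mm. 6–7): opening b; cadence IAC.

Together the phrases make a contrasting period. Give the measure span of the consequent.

The phrase ending with the weaker cadence (half cadence) is the antecedent; the one ending more conclusively (imperfect authentic cadence) is the consequent. The consequent is measures 6–7.

measures 6–7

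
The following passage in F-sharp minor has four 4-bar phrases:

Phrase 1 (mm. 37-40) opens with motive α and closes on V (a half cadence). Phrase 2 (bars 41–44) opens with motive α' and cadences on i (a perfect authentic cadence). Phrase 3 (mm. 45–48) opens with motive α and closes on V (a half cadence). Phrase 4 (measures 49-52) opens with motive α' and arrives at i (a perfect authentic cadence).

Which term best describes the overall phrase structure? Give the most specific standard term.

The cadence pattern HC–PAC–HC–PAC is weak–strong twice, and phrases 3–4 restate phrases 1–2: a period heard twice, not a double period (which would end weakly at phrase 2).

repeated period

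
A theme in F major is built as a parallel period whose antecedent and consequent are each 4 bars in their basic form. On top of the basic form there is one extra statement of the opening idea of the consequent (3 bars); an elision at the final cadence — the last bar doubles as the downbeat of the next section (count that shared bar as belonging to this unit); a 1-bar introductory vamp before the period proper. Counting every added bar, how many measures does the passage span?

12 measures

Basic parallel period: 4 + 4 = 8 bars.
8 (basic form) + 3 (extra statement) + 1 (introduction) = 12.
The elision shares a bar with the next section but does not change this unit's count.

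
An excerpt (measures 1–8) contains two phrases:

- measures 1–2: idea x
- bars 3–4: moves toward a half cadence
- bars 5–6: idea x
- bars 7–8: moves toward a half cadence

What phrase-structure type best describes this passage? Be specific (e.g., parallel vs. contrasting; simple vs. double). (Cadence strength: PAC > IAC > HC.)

repeated phrase

Both phrases have the same opening (x) and the same cadence (half cadence): the second is a restatement, not a consequent, so this is a repeated phrase rather than a period.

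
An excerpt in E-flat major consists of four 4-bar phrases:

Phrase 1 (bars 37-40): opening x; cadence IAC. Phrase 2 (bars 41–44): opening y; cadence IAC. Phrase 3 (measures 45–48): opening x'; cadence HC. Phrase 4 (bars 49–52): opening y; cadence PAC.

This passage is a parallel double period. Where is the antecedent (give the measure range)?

measures 37–44

In a double period the four phrases pair into a large antecedent (phrases 1–2, ending imperfect authentic cadence) and a large consequent (phrases 3–4, ending perfect authentic cadence). The antecedent spans mm. 37-44.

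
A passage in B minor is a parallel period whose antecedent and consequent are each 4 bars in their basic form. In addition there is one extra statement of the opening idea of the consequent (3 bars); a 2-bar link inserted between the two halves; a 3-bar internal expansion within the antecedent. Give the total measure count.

Basic parallel period: 4 + 4 = 8 bars.
8 (basic form) + 3 (extra statement) + 2 (link) + 3 (internal expansion) = 16.

16 measures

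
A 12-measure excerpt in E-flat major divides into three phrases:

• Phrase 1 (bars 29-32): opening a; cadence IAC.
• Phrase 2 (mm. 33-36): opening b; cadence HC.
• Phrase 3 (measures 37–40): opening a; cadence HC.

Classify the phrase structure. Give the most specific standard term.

phrase group

The final phrase closes with a half cadence, which is not stronger than the preceding half cadence; the 3 phrases lack an overall antecedent–consequent design and so form a phrase group.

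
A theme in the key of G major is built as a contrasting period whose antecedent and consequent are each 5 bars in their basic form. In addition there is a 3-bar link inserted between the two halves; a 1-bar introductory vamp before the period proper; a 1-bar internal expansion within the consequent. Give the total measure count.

15 measures

Basic contrasting period: 5 + 5 = 10 bars.
10 (basic form) + 3 (link) + 1 (introduction) + 1 (internal expansion) = 15.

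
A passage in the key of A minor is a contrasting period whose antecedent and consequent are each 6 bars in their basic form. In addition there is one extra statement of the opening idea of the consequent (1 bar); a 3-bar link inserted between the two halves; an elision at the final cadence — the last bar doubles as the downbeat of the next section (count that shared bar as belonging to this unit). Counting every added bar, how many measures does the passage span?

16 measures

Basic contrasting period: 6 + 6 = 12 bars.
12 (basic form) + 1 (extra statement) + 3 (link) = 16.
The elision shares a bar with the next section but does not change this unit's count.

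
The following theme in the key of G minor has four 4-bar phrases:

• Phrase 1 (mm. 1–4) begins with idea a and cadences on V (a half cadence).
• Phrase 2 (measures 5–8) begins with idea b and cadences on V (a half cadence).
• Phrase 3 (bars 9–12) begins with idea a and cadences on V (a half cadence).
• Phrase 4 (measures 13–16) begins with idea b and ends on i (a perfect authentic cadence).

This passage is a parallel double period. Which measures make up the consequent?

measures 9–16

In a double period the four phrases pair into a large antecedent (phrases 1–2, ending half cadence) and a large consequent (phrases 3–4, ending perfect authentic cadence). The consequent spans mm. 9-16.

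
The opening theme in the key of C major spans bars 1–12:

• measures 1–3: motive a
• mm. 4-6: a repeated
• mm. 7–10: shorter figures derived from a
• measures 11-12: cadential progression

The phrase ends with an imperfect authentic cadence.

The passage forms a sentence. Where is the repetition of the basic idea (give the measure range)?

measures 4–6

The presentation of a sentence is the basic idea (mm. 1–3) plus its repetition (mm. 4–6); the repetition of the basic idea is therefore measures 4-6.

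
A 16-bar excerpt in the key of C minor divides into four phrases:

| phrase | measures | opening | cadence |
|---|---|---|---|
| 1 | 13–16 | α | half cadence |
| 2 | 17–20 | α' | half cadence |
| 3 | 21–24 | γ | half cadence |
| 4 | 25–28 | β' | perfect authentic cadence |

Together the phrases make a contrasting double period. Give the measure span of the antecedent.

measures 13–20

In a double period the first pair of phrases (ending half cadence) is the large antecedent and the second pair (ending perfect authentic cadence) is the large consequent; the antecedent is measures 13–20.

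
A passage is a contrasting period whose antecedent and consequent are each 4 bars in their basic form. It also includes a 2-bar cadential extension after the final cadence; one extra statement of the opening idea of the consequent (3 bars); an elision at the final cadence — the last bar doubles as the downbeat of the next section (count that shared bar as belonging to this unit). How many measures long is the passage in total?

Basic contrasting period: 4 + 4 = 8 bars.
8 (basic form) + 2 (cadential extension) + 3 (extra statement) = 13.
The elision shares a bar with the next section but does not change this unit's count.

13 measures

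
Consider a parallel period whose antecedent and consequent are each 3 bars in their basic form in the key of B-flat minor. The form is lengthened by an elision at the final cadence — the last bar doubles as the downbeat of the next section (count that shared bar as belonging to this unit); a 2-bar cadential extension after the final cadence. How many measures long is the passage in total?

8 measures

Basic parallel period: 3 + 3 = 6 bars.
6 (basic form) + 2 (cadential extension) = 8.
The elision shares a bar with the next section but does not change this unit's count.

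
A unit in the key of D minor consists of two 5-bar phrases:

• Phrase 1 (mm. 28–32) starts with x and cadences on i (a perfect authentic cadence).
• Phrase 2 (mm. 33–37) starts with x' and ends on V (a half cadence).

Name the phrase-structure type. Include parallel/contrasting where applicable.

phrase group

The second phrase closes with a half cadence, which is not stronger than the first phrase's perfect authentic cadence; without a weak→strong cadential pair there is no antecedent–consequent relationship, so this is a phrase group rather than a period.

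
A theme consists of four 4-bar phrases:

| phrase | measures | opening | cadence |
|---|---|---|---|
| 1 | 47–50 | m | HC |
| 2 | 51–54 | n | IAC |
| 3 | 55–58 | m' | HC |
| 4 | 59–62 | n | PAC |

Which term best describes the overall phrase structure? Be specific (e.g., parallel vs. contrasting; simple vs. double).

parallel double period

Four phrases in two halves: the first half (mm. 47–54) ends with an imperfect authentic cadence, the second (mm. 55–62) with a perfect authentic cadence — a large antecedent–consequent pair, i.e. a double period.
Phrase 3 begins with the same material as phrase 1, making it parallel.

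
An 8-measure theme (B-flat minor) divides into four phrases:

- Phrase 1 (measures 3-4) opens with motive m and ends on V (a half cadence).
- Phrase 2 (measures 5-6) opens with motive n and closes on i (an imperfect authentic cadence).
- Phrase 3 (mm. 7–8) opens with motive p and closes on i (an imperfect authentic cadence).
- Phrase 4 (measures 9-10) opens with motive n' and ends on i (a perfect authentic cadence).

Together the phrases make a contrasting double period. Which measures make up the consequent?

measures 7–10

In a double period the first pair of phrases (ending imperfect authentic cadence) is the large antecedent and the second pair (ending perfect authentic cadence) is the large consequent; the consequent is measures 7–10.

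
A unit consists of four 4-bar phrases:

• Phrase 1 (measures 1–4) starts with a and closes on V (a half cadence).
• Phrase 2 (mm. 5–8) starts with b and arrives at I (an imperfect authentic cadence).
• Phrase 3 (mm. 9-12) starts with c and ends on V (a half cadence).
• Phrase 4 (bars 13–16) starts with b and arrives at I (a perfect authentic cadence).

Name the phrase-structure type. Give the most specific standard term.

Four phrases in two halves: the first half (mm. 1–8) ends with an imperfect authentic cadence, the second (mm. 9-16) with a perfect authentic cadence — a large antecedent–consequent pair, i.e. a double period.
Phrase 3 begins with different material from phrase 1, making it contrasting.

contrasting double period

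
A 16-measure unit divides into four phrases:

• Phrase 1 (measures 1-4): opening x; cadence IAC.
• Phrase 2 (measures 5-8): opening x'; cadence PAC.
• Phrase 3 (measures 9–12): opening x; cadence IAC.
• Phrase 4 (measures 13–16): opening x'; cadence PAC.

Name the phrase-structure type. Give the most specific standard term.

repeated period

The cadence pattern IAC–PAC–IAC–PAC is weak–strong twice, and phrases 3–4 restate phrases 1–2: a period heard twice, not a double period (which would end weakly at phrase 2).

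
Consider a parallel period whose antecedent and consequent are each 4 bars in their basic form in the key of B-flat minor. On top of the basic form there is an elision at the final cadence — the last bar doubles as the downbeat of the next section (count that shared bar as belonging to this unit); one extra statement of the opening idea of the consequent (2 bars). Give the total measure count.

Basic parallel period: 4 + 4 = 8 bars.
8 (basic form) + 2 (extra statement) = 10.
The elision shares a bar with the next section but does not change this unit's count.

10 measures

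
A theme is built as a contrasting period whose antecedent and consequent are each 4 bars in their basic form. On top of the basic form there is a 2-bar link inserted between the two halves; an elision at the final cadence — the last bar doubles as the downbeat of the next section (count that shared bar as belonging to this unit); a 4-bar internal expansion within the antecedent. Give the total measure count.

Basic contrasting period: 4 + 4 = 8 bars.
8 (basic form) + 2 (link) + 4 (internal expansion) = 14.
The elision shares a bar with the next section but does not change this unit's count.

14 measures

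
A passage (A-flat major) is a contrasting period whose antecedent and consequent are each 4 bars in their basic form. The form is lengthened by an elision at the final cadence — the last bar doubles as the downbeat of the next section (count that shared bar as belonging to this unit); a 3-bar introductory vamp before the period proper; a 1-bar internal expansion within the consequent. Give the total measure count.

12 measures

Basic contrasting period: 4 + 4 = 8 bars.
8 (basic form) + 3 (introduction) + 1 (internal expansion) = 12.
The elision shares a bar with the next section but does not change this unit's count.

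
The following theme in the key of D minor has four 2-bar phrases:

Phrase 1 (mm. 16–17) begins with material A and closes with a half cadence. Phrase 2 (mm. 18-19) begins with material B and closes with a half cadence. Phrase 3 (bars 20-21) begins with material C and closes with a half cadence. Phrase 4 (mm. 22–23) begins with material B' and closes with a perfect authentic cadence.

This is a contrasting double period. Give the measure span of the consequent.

measures 20–23

In a double period the first pair of phrases (ending half cadence) is the large antecedent and the second pair (ending perfect authentic cadence) is the large consequent; the consequent is measures 20–23.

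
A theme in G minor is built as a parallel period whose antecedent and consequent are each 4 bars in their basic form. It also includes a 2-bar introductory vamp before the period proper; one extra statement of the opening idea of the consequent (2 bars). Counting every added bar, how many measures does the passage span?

12 measures

Basic parallel period: 4 + 4 = 8 bars.
8 (basic form) + 2 (introduction) + 2 (extra statement) = 12.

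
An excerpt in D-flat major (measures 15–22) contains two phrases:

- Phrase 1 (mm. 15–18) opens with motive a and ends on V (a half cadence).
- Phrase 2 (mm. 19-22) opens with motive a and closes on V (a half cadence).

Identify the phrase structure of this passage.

repeated phrase

Both phrases have the same opening (a) and the same cadence (half cadence): the second is a restatement, not a consequent, so this is a repeated phrase rather than a period.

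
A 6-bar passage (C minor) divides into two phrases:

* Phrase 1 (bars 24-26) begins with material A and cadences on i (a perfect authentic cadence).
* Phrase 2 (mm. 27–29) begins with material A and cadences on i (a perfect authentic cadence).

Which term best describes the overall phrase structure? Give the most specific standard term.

repeated phrase

Both phrases have the same opening (A) and the same cadence (perfect authentic cadence): the second is a restatement, not a consequent, so this is a repeated phrase rather than a period.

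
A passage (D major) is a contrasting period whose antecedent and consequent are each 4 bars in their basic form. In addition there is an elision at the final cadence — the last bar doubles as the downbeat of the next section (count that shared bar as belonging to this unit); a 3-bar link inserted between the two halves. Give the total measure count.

Basic contrasting period: 4 + 4 = 8 bars.
8 (basic form) + 3 (link) = 11.
The elision shares a bar with the next section but does not change this unit's count.

11 measures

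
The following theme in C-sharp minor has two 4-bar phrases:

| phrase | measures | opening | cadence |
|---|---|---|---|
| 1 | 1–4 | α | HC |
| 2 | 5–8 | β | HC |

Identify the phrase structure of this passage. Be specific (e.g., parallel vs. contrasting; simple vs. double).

The second phrase closes with a half cadence, which is not stronger than the first phrase's half cadence; without a weak→strong cadential pair there is no antecedent–consequent relationship, so this is a phrase group rather than a period.

phrase group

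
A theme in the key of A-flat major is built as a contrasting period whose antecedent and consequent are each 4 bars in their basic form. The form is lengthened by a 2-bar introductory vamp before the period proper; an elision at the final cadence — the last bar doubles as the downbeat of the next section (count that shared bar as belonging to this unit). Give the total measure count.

Basic contrasting period: 4 + 4 = 8 bars.
8 (basic form) + 2 (introduction) = 10.
The elision shares a bar with the next section but does not change this unit's count.

10 measures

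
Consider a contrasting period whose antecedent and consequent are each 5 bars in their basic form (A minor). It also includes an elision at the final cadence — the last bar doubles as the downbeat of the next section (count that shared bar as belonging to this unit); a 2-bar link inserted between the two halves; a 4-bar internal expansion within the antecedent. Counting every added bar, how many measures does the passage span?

Basic contrasting period: 5 + 5 = 10 bars.
10 (basic form) + 2 (link) + 4 (internal expansion) = 16.
The elision shares a bar with the next section but does not change this unit's count.

16 measures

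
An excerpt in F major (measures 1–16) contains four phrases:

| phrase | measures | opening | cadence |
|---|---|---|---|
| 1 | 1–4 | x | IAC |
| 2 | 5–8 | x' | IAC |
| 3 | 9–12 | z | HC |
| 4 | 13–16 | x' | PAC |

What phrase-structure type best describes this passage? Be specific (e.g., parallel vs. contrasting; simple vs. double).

contrasting double period

Four phrases in two halves: the first half (mm. 1–8) ends with an imperfect authentic cadence, the second (mm. 9–16) with a perfect authentic cadence — a large antecedent–consequent pair, i.e. a double period.
Phrase 3 begins with different material from phrase 1, making it contrasting.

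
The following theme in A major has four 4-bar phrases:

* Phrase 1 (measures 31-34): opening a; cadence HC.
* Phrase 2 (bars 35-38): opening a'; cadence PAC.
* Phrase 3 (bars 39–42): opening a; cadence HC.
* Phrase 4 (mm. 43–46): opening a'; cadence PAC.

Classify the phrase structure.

The cadence pattern HC–PAC–HC–PAC is weak–strong twice, and phrases 3–4 restate phrases 1–2: a period heard twice, not a double period (which would end weakly at phrase 2).

repeated period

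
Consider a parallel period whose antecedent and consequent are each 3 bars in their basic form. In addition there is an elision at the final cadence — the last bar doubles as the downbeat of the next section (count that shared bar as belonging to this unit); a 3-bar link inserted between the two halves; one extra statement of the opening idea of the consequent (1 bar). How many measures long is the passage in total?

Basic parallel period: 3 + 3 = 6 bars.
6 (basic form) + 3 (link) + 1 (extra statement) = 10.
The elision shares a bar with the next section but does not change this unit's count.

10 measures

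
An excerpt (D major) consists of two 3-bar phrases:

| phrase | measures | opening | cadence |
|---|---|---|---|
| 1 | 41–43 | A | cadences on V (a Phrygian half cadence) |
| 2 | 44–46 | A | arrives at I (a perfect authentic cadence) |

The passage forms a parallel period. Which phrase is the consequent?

phrase 2

The phrase ending with the weaker cadence (Phrygian half cadence) is the antecedent; the one ending more conclusively (perfect authentic cadence) is the consequent. The consequent is phrase 2.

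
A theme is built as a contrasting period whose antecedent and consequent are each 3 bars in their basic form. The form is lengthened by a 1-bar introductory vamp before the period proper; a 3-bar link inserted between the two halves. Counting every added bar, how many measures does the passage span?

Basic contrasting period: 3 + 3 = 6 bars.
6 (basic form) + 1 (introduction) + 3 (link) = 10.

10 measures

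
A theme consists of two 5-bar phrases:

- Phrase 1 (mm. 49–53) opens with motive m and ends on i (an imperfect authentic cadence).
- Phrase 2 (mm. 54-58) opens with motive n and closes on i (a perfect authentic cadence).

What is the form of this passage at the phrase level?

contrasting period

Phrase 1 ends with an imperfect authentic cadence (weaker) and phrase 2 with a perfect authentic cadence (stronger): antecedent + consequent = a period.
The two phrases open with different material (m / n), so the period is contrasting.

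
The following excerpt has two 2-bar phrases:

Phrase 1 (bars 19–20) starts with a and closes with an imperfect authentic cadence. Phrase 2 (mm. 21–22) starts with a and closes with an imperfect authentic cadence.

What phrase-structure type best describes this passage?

Both phrases have the same opening (a) and the same cadence (imperfect authentic cadence): the second is a restatement, not a consequent, so this is a repeated phrase rather than a period.

repeated phrase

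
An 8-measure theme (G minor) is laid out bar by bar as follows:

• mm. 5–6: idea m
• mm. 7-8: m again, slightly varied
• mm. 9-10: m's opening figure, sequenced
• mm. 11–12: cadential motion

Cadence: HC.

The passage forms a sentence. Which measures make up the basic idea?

The presentation of a sentence is the basic idea (measures 5–6) plus its repetition (measures 7–8); the basic idea is therefore bars 5–6.

measures 5–6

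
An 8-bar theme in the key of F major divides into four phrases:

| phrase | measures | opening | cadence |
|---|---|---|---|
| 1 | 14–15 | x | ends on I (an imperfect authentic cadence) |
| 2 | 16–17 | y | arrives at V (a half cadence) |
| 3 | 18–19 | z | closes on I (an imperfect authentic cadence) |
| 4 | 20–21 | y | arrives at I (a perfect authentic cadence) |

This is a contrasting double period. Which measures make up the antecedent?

In a double period the first pair of phrases (ending half cadence) is the large antecedent and the second pair (ending perfect authentic cadence) is the large consequent; the antecedent is measures 14–17.

measures 14–17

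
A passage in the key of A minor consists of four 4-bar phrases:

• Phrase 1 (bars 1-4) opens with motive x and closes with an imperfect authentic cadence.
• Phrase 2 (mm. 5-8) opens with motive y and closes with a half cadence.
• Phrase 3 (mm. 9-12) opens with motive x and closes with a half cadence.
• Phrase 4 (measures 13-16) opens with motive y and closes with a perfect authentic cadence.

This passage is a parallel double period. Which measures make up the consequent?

In a double period the four phrases pair into a large antecedent (phrases 1–2, ending half cadence) and a large consequent (phrases 3–4, ending perfect authentic cadence). The consequent spans mm. 9–16.

measures 9–16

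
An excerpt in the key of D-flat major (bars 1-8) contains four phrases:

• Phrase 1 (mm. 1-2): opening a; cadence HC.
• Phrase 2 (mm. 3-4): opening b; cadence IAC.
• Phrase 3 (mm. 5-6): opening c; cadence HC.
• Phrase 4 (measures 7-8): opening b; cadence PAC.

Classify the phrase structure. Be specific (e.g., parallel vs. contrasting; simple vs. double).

contrasting double period

Four phrases in two halves: the first half (mm. 1–4) ends with an imperfect authentic cadence, the second (bars 5–8) with a perfect authentic cadence — a large antecedent–consequent pair, i.e. a double period.
Phrase 3 begins with different material from phrase 1, making it contrasting.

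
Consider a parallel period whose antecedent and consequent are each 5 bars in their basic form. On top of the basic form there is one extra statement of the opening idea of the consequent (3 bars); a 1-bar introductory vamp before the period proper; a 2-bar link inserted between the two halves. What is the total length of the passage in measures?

16 measures

Basic parallel period: 5 + 5 = 10 bars.
10 (basic form) + 3 (extra statement) + 1 (introduction) + 2 (link) = 16.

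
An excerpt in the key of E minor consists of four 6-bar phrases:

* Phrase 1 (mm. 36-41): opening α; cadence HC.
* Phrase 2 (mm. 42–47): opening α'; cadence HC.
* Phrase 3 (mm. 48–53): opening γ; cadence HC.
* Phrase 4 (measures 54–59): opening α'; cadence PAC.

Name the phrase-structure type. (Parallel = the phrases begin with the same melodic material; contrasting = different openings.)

contrasting double period

Four phrases in two halves: the first half (mm. 36–47) ends with a half cadence, the second (mm. 48–59) with a perfect authentic cadence — a large antecedent–consequent pair, i.e. a double period.
Phrase 3 begins with different material from phrase 1, making it contrasting.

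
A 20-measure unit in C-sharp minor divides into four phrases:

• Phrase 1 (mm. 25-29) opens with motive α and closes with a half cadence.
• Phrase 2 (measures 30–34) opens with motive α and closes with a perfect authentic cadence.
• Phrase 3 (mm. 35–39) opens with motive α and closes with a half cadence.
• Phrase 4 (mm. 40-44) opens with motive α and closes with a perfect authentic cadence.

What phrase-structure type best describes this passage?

repeated period

The cadence pattern HC–PAC–HC–PAC is weak–strong twice, and phrases 3–4 restate phrases 1–2: a period heard twice, not a double period (which would end weakly at phrase 2).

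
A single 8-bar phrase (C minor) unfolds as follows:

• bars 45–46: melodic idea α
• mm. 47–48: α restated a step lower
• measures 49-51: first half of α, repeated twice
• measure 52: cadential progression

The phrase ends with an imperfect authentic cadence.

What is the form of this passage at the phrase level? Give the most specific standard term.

Basic idea (mm. 45–46) + its repetition (mm. 47–48) form the presentation; fragmentation and cadence (measures 49-52) form the continuation — the 8-bar whole is a sentence.

sentence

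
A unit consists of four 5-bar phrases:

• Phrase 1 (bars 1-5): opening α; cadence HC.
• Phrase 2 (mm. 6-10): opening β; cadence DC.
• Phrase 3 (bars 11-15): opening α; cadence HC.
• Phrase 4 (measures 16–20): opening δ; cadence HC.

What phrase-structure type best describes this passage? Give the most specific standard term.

Phrase 4 ends with a half cadence, no stronger than phrase 2's deceptive cadence, so the four phrases do not form a double period; nor do phrases 3–4 duplicate 1–2, so it is not a repeated period. With no phrase reaching a conclusive cadence, the passage is a phrase group.

phrase group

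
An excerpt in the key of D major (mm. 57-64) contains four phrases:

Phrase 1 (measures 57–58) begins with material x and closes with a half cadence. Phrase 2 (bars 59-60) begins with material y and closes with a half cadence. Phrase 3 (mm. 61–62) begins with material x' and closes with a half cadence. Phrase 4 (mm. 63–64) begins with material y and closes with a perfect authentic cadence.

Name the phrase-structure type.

Four phrases in two halves: the first half (mm. 57–60) ends with a half cadence, the second (measures 61–64) with a perfect authentic cadence — a large antecedent–consequent pair, i.e. a double period.
Phrase 3 begins with the same material as phrase 1, making it parallel.

parallel double period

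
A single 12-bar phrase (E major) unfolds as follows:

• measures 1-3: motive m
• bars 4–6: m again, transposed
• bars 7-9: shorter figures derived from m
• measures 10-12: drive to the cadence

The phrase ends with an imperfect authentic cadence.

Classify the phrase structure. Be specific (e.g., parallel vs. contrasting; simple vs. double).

Basic idea (bars 1–3) + its repetition (measures 4–6) form the presentation; fragmentation and cadence (bars 7–12) form the continuation — the 12-bar whole is a sentence.

sentence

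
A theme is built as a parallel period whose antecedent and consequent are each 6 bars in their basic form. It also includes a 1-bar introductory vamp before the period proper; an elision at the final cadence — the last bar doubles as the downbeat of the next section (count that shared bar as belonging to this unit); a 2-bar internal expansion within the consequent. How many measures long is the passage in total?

15 measures

Basic parallel period: 6 + 6 = 12 bars.
12 (basic form) + 1 (introduction) + 2 (internal expansion) = 15.
The elision shares a bar with the next section but does not change this unit's count.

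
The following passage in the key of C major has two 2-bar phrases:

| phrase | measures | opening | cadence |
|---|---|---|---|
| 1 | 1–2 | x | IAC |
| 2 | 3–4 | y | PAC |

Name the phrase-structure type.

contrasting period

Phrase 1 ends with an imperfect authentic cadence (weaker) and phrase 2 with a perfect authentic cadence (stronger): antecedent + consequent = a period.
The two phrases open with different material (x / y), so the period is contrasting.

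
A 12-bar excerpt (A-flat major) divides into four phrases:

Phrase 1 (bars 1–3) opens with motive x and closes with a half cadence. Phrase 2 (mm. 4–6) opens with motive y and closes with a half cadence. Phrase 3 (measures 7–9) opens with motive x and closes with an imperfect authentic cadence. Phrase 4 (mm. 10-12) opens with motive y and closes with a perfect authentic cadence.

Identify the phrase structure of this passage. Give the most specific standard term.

Four phrases in two halves: the first half (bars 1-6) ends with a half cadence, the second (measures 7–12) with a perfect authentic cadence — a large antecedent–consequent pair, i.e. a double period.
Phrase 3 begins with the same material as phrase 1, making it parallel.

parallel double period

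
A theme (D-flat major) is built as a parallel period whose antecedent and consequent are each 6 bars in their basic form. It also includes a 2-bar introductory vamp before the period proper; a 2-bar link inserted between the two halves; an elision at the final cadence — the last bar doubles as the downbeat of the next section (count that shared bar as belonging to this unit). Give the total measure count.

16 measures

Basic parallel period: 6 + 6 = 12 bars.
12 (basic form) + 2 (introduction) + 2 (link) = 16.
The elision shares a bar with the next section but does not change this unit's count.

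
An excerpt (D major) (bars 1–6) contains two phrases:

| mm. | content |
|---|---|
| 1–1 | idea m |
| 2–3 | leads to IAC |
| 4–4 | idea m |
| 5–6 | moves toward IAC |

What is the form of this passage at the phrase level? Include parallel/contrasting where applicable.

Both phrases have the same opening (m) and the same cadence (imperfect authentic cadence): the second is a restatement, not a consequent, so this is a repeated phrase rather than a period.

repeated phrase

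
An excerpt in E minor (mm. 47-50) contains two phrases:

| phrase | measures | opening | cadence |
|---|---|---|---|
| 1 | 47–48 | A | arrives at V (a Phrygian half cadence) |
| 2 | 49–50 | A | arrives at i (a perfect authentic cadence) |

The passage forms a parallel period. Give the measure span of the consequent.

measures 49–50

The antecedent is the phrase ending with the weaker cadence (Phrygian half cadence, phrase 1) and the consequent the one ending more conclusively (perfect authentic cadence, phrase 2); the consequent is mm. 49–50.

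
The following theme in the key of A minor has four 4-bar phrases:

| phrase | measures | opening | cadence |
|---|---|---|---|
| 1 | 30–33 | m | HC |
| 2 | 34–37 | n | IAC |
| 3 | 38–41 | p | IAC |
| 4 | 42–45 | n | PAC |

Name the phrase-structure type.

contrasting double period

Four phrases in two halves: the first half (mm. 30-37) ends with an imperfect authentic cadence, the second (mm. 38-45) with a perfect authentic cadence — a large antecedent–consequent pair, i.e. a double period.
Phrase 3 begins with different material from phrase 1, making it contrasting.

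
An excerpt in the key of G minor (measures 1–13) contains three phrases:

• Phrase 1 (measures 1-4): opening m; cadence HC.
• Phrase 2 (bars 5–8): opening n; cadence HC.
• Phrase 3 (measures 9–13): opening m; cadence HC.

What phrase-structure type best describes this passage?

phrase group

The final phrase closes with a half cadence, which is not stronger than the preceding half cadence; the 3 phrases lack an overall antecedent–consequent design and so form a phrase group.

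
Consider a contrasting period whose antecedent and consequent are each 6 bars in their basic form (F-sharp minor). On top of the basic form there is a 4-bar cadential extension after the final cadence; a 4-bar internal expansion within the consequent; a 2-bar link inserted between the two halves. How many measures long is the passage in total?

22 measures

Basic contrasting period: 6 + 6 = 12 bars.
12 (basic form) + 4 (cadential extension) + 4 (internal expansion) + 2 (link) = 22.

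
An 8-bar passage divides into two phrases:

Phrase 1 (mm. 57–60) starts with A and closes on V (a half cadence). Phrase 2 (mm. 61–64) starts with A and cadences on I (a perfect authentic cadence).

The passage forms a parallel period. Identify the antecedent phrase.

The phrase ending with the weaker cadence (half cadence) is the antecedent; the one ending more conclusively (perfect authentic cadence) is the consequent. The antecedent is phrase 1.

phrase 1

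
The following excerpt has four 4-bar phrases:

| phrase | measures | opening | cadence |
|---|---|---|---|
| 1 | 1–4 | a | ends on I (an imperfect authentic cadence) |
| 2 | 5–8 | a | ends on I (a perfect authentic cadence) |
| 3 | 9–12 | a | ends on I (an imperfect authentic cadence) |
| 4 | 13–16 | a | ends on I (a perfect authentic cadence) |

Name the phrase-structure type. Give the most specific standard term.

repeated period

The cadence pattern IAC–PAC–IAC–PAC is weak–strong twice, and phrases 3–4 restate phrases 1–2: a period heard twice, not a double period (which would end weakly at phrase 2).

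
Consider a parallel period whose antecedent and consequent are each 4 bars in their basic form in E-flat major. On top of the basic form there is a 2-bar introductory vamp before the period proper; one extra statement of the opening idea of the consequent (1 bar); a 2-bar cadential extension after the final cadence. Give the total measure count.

Basic parallel period: 4 + 4 = 8 bars.
8 (basic form) + 2 (introduction) + 1 (extra statement) + 2 (cadential extension) = 13.

13 measures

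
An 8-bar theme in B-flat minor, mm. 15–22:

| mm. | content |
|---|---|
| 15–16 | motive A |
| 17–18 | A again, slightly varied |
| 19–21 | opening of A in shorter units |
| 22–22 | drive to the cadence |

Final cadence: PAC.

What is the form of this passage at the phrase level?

Basic idea (measures 15–16) + its repetition (bars 17–18) form the presentation; fragmentation and cadence (mm. 19–22) form the continuation — the 8-bar whole is a sentence.

sentence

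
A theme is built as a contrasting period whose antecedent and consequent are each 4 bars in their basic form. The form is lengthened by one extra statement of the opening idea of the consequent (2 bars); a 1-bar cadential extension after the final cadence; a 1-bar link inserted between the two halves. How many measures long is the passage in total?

Basic contrasting period: 4 + 4 = 8 bars.
8 (basic form) + 2 (extra statement) + 1 (cadential extension) + 1 (link) = 12.

12 measures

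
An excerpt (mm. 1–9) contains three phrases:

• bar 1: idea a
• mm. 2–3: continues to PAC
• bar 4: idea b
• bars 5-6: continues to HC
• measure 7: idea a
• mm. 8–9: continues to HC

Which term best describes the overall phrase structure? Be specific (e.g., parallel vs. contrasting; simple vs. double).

phrase group

The final phrase closes with a half cadence, which is not stronger than the preceding half cadence; the 3 phrases lack an overall antecedent–consequent design and so form a phrase group.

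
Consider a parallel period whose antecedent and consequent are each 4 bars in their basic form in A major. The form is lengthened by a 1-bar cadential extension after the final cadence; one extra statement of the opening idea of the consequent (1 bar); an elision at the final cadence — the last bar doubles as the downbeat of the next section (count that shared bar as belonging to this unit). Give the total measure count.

Basic parallel period: 4 + 4 = 8 bars.
8 (basic form) + 1 (cadential extension) + 1 (extra statement) = 10.
The elision shares a bar with the next section but does not change this unit's count.

10 measures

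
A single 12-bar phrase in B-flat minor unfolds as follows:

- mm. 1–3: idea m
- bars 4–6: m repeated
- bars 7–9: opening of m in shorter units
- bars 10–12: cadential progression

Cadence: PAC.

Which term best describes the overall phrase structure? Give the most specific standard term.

Basic idea (bars 1–3) + its repetition (mm. 4–6) form the presentation; fragmentation and cadence (measures 7–12) form the continuation — the 12-bar whole is a sentence.

sentence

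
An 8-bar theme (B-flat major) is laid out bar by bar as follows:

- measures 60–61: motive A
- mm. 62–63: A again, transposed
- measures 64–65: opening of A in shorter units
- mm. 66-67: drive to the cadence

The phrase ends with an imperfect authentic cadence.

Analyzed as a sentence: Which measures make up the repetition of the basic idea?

The presentation of a sentence is the basic idea (bars 60-61) plus its repetition (measures 62-63); the repetition of the basic idea is therefore bars 62–63.

measures 62–63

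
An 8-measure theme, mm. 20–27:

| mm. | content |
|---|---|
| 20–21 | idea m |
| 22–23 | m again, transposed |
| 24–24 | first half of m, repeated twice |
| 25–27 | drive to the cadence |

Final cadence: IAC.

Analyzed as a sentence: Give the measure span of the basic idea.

The presentation of a sentence is the basic idea (measures 20-21) plus its repetition (bars 22–23); the basic idea is therefore mm. 20-21.

measures 20–21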